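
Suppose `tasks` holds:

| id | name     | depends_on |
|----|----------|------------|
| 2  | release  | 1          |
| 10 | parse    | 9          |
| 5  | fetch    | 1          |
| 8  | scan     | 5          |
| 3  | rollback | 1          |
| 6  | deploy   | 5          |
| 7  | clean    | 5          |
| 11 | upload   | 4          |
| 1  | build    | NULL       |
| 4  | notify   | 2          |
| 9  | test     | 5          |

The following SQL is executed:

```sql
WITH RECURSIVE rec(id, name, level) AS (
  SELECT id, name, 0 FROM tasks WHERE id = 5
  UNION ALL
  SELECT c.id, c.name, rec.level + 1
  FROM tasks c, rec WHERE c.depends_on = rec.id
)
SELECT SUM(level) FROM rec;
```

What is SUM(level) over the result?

Base: id=5 (fetch) at level 0.
Iteration 1: rows with depends_on in {5} -> deploy (id 6, level 1), clean (id 7, level 1), scan (id 8, level 1), test (id 9, level 1).
Iteration 2: rows with depends_on in {6,7,8,9} -> parse (id 10, level 2).
Iteration 3: no rows with depends_on in {10}; recursion stops.
SUM(level) = 0 + 1 + 1 + 1 + 1 + 2 = 6.

6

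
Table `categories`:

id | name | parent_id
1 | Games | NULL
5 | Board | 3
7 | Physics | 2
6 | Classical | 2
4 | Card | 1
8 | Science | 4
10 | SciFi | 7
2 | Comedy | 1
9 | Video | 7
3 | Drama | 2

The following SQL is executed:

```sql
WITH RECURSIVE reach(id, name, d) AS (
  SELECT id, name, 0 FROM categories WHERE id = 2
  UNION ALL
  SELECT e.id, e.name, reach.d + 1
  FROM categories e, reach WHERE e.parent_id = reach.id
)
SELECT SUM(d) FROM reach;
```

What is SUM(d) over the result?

Base: id=2 (Comedy) at d 0.
Iteration 1: rows with parent_id in {2} -> Drama (id 3, d 1), Classical (id 6, d 1), Physics (id 7, d 1).
Iteration 2: rows with parent_id in {3,6,7} -> Board (id 5, d 2), Video (id 9, d 2), SciFi (id 10, d 2).
Iteration 3: no rows with parent_id in {5,9,10}; recursion stops.
SUM(d) = 0 + 1 + 1 + 1 + 2 + 2 + 2 = 9.

9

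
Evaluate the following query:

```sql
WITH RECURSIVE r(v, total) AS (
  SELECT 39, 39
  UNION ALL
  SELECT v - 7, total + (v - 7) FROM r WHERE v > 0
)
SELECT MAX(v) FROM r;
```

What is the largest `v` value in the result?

39

Base: v=39, total=39.
Iteration 1: 39 > 0 holds -> v = 39 - 7 = 32, total = 39 + 32 = 71.
Iteration 2: 32 > 0 holds -> v = 32 - 7 = 25, total = 71 + 25 = 96.
Iteration 3: 25 > 0 holds -> v = 25 - 7 = 18, total = 96 + 18 = 114.
Iteration 4: 18 > 0 holds -> v = 18 - 7 = 11, total = 114 + 11 = 125.
Iteration 5: 11 > 0 holds -> v = 11 - 7 = 4, total = 125 + 4 = 129.
Iteration 6: 4 > 0 holds -> v = 4 - 7 = -3, total = 129 + -3 = 126.
Iteration 7: -3 > 0 fails; recursion stops.
v values: 39, 32, 25, 18, 11, 4, -3; the maximum is 39.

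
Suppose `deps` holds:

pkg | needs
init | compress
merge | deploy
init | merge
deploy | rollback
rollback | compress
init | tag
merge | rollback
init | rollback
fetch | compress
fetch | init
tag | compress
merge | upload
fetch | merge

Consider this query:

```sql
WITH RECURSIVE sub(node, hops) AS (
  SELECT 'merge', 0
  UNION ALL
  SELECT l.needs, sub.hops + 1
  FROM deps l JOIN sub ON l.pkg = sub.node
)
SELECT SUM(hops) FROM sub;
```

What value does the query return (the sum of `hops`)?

Base: (merge, hops=0).
Iteration 1: edges from {merge} -> (deploy, hops=1), (rollback, hops=1), (upload, hops=1).
Iteration 2: edges from {deploy,rollback,upload} -> (compress, hops=2), (rollback, hops=2).
Iteration 3: edges from {compress,rollback} -> (compress, hops=3).
Iteration 4: no outgoing edges from {compress}; recursion stops.
SUM(hops) = 0 + 1 + 1 + 1 + 2 + 2 + 3 = 10.

10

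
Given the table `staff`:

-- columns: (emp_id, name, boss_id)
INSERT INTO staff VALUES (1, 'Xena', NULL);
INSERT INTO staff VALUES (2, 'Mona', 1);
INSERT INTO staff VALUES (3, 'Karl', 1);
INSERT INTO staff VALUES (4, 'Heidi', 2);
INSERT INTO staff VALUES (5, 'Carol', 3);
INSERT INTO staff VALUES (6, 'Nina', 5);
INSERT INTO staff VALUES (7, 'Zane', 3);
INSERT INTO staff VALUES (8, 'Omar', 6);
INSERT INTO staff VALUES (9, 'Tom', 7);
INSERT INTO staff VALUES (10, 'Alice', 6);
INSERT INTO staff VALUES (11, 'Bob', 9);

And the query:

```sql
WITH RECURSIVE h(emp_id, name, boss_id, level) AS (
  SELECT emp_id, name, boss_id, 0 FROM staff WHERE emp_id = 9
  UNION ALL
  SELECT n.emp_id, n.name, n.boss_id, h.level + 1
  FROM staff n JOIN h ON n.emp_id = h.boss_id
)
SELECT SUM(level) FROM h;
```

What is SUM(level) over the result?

Base: emp_id=9 (Tom), boss_id=7, level 0.
Iteration 1: join on emp_id=7 -> Zane (id 7, boss_id=3, level 1).
Iteration 2: join on emp_id=3 -> Karl (id 3, boss_id=1, level 2).
Iteration 3: join on emp_id=1 -> Xena (id 1, boss_id=NULL, level 3).
Iteration 4: boss_id is NULL; no match; recursion stops.
SUM(level) = 0 + 1 + 2 + 3 = 6.

6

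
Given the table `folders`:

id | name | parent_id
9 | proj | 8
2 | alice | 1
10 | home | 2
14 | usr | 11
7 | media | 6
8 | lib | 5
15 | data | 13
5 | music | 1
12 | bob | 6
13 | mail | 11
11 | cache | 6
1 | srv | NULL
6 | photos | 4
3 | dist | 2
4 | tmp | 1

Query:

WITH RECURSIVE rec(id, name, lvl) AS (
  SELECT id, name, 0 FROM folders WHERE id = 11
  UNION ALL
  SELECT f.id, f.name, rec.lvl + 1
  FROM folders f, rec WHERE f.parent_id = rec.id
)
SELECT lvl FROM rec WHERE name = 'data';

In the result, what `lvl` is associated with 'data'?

2

Base: id=11 (cache) at lvl 0.
Iteration 1: rows with parent_id in {11} -> mail (id 13, lvl 1), usr (id 14, lvl 1).
Iteration 2: rows with parent_id in {13,14} -> data (id 15, lvl 2).
Iteration 3: no rows with parent_id in {15}; recursion stops.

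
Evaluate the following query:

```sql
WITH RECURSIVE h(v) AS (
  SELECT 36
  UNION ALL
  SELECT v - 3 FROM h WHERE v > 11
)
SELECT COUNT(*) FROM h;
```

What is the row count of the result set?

10

Base: v=36.
Iteration 1: 36 > 11 holds -> v = 36 - 3 = 33.
Iteration 2: 33 > 11 holds -> v = 33 - 3 = 30.
Iteration 3: 30 > 11 holds -> v = 30 - 3 = 27.
Iteration 4: 27 > 11 holds -> v = 27 - 3 = 24.
Iteration 5: 24 > 11 holds -> v = 24 - 3 = 21.
Iteration 6: 21 > 11 holds -> v = 21 - 3 = 18.
Iteration 7: 18 > 11 holds -> v = 18 - 3 = 15.
Iteration 8: 15 > 11 holds -> v = 15 - 3 = 12.
Iteration 9: 12 > 11 holds -> v = 12 - 3 = 9.
Iteration 10: 9 > 11 fails; recursion stops.
Total rows emitted: 10.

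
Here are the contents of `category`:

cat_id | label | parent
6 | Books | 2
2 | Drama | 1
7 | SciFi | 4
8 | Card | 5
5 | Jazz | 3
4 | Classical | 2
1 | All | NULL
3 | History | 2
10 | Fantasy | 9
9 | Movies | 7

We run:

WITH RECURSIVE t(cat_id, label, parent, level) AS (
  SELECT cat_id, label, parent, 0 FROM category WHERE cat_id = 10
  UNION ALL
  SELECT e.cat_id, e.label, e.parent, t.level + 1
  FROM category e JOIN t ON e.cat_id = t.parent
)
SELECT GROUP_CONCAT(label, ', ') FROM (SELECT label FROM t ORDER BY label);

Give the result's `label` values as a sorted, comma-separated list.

Base: cat_id=10 (Fantasy), parent=9, level 0.
Iteration 1: join on cat_id=9 -> Movies (id 9, parent=7, level 1).
Iteration 2: join on cat_id=7 -> SciFi (id 7, parent=4, level 2).
Iteration 3: join on cat_id=4 -> Classical (id 4, parent=2, level 3).
Iteration 4: join on cat_id=2 -> Drama (id 2, parent=1, level 4).
Iteration 5: join on cat_id=1 -> All (id 1, parent=NULL, level 5).
Iteration 6: parent is NULL; no match; recursion stops.

All, Classical, Drama, Fantasy, Movies, SciFi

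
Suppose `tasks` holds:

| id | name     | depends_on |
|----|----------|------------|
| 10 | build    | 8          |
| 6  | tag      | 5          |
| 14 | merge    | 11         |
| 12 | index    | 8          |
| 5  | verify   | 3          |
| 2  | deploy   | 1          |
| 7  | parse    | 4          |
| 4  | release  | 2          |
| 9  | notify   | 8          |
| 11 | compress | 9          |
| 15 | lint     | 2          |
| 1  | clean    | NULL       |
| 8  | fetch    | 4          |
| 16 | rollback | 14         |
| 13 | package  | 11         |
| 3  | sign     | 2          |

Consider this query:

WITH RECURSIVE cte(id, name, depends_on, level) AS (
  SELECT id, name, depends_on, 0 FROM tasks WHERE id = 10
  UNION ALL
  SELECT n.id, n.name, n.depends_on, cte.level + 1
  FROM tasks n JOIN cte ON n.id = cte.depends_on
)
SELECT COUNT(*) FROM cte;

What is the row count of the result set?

Base: id=10 (build), depends_on=8, level 0.
Iteration 1: join on id=8 -> fetch (id 8, depends_on=4, level 1).
Iteration 2: join on id=4 -> release (id 4, depends_on=2, level 2).
Iteration 3: join on id=2 -> deploy (id 2, depends_on=1, level 3).
Iteration 4: join on id=1 -> clean (id 1, depends_on=NULL, level 4).
Iteration 5: depends_on is NULL; no match; recursion stops.
Total rows emitted: 5.

5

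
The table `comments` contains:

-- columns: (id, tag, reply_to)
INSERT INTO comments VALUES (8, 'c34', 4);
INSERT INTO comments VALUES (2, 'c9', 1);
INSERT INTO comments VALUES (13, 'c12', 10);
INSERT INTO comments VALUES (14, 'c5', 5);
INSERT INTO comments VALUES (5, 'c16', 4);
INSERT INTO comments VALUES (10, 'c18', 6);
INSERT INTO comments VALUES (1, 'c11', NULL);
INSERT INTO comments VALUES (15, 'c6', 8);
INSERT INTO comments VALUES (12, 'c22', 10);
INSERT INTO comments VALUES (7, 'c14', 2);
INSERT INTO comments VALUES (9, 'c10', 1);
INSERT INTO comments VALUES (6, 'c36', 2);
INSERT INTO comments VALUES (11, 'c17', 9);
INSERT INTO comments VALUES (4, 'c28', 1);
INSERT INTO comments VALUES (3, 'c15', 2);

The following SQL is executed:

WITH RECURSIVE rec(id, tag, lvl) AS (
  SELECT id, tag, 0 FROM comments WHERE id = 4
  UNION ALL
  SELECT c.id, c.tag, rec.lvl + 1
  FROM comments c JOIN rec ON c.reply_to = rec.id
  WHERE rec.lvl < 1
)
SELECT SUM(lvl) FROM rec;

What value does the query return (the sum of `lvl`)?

2

Base: id=4 (c28) at lvl 0.
Iteration 1: rows with reply_to in {4} -> c16 (id 5, lvl 1), c34 (id 8, lvl 1).
Iteration 2: lvl < 1 fails for all current rows; recursion stops.
SUM(lvl) = 0 + 1 + 1 = 2.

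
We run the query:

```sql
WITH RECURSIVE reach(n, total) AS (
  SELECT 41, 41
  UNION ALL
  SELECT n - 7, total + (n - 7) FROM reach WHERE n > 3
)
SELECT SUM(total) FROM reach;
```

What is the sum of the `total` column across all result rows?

756

Base: n=41, total=41.
Iteration 1: 41 > 3 holds -> n = 41 - 7 = 34, total = 41 + 34 = 75.
Iteration 2: 34 > 3 holds -> n = 34 - 7 = 27, total = 75 + 27 = 102.
Iteration 3: 27 > 3 holds -> n = 27 - 7 = 20, total = 102 + 20 = 122.
Iteration 4: 20 > 3 holds -> n = 20 - 7 = 13, total = 122 + 13 = 135.
Iteration 5: 13 > 3 holds -> n = 13 - 7 = 6, total = 135 + 6 = 141.
Iteration 6: 6 > 3 holds -> n = 6 - 7 = -1, total = 141 + -1 = 140.
Iteration 7: -1 > 3 fails; recursion stops.
SUM(total) = 41 + 75 + 102 + 122 + 135 + 141 + 140 = 756.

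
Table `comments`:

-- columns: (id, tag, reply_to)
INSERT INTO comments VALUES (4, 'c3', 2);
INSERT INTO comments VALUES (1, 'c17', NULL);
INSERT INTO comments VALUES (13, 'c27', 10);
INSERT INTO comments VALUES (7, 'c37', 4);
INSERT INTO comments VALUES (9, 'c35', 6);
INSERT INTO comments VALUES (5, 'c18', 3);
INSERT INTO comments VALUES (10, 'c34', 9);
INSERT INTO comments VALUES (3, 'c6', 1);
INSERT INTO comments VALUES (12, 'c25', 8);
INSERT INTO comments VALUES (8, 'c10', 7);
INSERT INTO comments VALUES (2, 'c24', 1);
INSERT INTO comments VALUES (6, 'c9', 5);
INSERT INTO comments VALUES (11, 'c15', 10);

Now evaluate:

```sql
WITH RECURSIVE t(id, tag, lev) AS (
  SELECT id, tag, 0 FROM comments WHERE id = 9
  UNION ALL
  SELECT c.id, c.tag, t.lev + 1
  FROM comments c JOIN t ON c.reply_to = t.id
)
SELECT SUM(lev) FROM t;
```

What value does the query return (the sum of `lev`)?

Base: id=9 (c35) at lev 0.
Iteration 1: rows with reply_to in {9} -> c34 (id 10, lev 1).
Iteration 2: rows with reply_to in {10} -> c15 (id 11, lev 2), c27 (id 13, lev 2).
Iteration 3: no rows with reply_to in {11,13}; recursion stops.
SUM(lev) = 0 + 1 + 2 + 2 = 5.

5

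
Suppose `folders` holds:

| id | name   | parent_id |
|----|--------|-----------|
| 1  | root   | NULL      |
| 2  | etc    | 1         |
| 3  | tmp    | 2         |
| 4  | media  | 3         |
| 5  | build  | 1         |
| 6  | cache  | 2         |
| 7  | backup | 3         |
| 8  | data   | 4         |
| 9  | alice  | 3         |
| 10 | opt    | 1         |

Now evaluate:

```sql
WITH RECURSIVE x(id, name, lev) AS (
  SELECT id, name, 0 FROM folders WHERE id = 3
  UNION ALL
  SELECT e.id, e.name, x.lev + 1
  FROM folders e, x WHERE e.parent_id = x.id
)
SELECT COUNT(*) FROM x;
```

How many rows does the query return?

Base: id=3 (tmp) at lev 0.
Iteration 1: rows with parent_id in {3} -> media (id 4, lev 1), backup (id 7, lev 1), alice (id 9, lev 1).
Iteration 2: rows with parent_id in {4,7,9} -> data (id 8, lev 2).
Iteration 3: no rows with parent_id in {8}; recursion stops.
Total rows emitted: 5.

5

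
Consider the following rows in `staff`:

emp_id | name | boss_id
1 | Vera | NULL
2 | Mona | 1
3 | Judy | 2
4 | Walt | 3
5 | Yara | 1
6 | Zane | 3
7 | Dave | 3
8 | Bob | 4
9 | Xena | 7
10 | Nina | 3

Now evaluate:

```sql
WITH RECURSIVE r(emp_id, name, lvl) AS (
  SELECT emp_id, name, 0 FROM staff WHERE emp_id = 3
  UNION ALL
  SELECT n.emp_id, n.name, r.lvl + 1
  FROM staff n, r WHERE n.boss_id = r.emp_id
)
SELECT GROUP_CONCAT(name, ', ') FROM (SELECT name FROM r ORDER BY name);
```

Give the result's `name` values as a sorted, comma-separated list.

Bob, Dave, Judy, Nina, Walt, Xena, Zane

Base: emp_id=3 (Judy) at lvl 0.
Iteration 1: rows with boss_id in {3} -> Walt (id 4, lvl 1), Zane (id 6, lvl 1), Dave (id 7, lvl 1), Nina (id 10, lvl 1).
Iteration 2: rows with boss_id in {4,6,7,10} -> Bob (id 8, lvl 2), Xena (id 9, lvl 2).
Iteration 3: no rows with boss_id in {8,9}; recursion stops.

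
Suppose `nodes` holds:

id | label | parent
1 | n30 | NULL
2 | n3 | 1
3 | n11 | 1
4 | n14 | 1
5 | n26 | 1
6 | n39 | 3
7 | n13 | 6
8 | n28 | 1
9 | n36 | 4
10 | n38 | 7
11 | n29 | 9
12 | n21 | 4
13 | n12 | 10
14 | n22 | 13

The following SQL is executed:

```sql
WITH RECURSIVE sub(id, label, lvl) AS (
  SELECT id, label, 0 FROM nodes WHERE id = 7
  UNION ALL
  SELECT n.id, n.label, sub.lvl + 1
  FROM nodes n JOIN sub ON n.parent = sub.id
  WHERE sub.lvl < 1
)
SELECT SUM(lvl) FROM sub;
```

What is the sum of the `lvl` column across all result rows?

Base: id=7 (n13) at lvl 0.
Iteration 1: rows with parent in {7} -> n38 (id 10, lvl 1).
Iteration 2: lvl < 1 fails for all current rows; recursion stops.
SUM(lvl) = 0 + 1 = 1.

1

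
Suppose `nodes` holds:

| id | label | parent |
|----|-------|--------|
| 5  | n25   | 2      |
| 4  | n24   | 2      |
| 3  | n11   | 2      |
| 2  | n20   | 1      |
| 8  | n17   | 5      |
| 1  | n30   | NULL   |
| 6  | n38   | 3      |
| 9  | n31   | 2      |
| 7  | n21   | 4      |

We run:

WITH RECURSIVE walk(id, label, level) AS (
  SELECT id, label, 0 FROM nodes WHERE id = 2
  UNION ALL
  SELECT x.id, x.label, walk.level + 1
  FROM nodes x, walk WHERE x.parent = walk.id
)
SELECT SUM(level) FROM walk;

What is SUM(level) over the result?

10

Base: id=2 (n20) at level 0.
Iteration 1: rows with parent in {2} -> n11 (id 3, level 1), n24 (id 4, level 1), n25 (id 5, level 1), n31 (id 9, level 1).
Iteration 2: rows with parent in {3,4,5,9} -> n38 (id 6, level 2), n21 (id 7, level 2), n17 (id 8, level 2).
Iteration 3: no rows with parent in {6,7,8}; recursion stops.
SUM(level) = 0 + 1 + 1 + 1 + 1 + 2 + 2 + 2 = 10.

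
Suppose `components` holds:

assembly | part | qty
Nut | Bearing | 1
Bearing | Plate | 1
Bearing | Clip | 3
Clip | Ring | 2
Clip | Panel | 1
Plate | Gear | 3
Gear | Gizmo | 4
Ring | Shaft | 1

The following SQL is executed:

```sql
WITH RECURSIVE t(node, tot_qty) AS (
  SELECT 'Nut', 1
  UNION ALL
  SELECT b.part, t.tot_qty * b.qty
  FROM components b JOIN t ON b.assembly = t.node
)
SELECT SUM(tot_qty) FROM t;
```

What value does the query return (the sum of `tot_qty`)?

Base: (Nut, tot_qty=1).
Iteration 1: components of {Nut} -> Bearing = 1*1 = 1.
Iteration 2: components of {Bearing} -> Clip = 1*3 = 3, Plate = 1*1 = 1.
Iteration 3: components of {Clip,Plate} -> Gear = 1*3 = 3, Panel = 3*1 = 3, Ring = 3*2 = 6.
Iteration 4: components of {Gear,Panel,Ring} -> Gizmo = 3*4 = 12, Shaft = 6*1 = 6.
Iteration 5: no further components; recursion stops.
SUM(tot_qty) = 1 + 1 + 1 + 3 + 3 + 6 + 3 + 12 + 6 = 36.

36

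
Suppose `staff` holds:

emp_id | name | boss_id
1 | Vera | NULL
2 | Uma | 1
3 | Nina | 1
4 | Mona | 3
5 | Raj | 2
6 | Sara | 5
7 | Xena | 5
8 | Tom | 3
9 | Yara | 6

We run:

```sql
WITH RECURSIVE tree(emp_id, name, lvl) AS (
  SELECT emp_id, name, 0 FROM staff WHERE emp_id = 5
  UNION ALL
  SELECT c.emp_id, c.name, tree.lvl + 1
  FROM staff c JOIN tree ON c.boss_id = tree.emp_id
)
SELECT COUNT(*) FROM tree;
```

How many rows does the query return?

Base: emp_id=5 (Raj) at lvl 0.
Iteration 1: rows with boss_id in {5} -> Sara (id 6, lvl 1), Xena (id 7, lvl 1).
Iteration 2: rows with boss_id in {6,7} -> Yara (id 9, lvl 2).
Iteration 3: no rows with boss_id in {9}; recursion stops.
Total rows emitted: 4.

4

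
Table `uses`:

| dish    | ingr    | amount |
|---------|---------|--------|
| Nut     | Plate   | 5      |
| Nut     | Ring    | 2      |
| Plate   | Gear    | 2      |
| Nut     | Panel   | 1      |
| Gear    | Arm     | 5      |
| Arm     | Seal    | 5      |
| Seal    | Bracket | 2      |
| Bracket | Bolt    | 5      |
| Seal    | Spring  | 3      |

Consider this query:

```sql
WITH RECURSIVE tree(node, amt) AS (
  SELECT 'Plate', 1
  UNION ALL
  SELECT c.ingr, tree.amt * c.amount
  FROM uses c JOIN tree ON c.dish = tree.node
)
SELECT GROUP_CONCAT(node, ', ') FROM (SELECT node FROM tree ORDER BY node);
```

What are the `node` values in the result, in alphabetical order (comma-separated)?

Arm, Bolt, Bracket, Gear, Plate, Seal, Spring

Base: (Plate, amt=1).
Iteration 1: components of {Plate} -> Gear = 1*2 = 2.
Iteration 2: components of {Gear} -> Arm = 2*5 = 10.
Iteration 3: components of {Arm} -> Seal = 10*5 = 50.
Iteration 4: components of {Seal} -> Bracket = 50*2 = 100, Spring = 50*3 = 150.
Iteration 5: components of {Bracket,Spring} -> Bolt = 100*5 = 500.
Iteration 6: no further components; recursion stops.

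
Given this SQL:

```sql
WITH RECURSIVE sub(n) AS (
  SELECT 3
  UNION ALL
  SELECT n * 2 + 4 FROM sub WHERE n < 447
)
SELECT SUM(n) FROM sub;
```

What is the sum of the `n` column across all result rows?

1753

Base: n=3.
Iteration 1: 3 < 447 holds -> n = 3 * 2 + 4 = 10.
Iteration 2: 10 < 447 holds -> n = 10 * 2 + 4 = 24.
Iteration 3: 24 < 447 holds -> n = 24 * 2 + 4 = 52.
Iteration 4: 52 < 447 holds -> n = 52 * 2 + 4 = 108.
Iteration 5: 108 < 447 holds -> n = 108 * 2 + 4 = 220.
Iteration 6: 220 < 447 holds -> n = 220 * 2 + 4 = 444.
Iteration 7: 444 < 447 holds -> n = 444 * 2 + 4 = 892.
Iteration 8: 892 < 447 fails; recursion stops.
SUM(n) = 3 + 10 + 24 + 52 + 108 + 220 + 444 + 892 = 1753.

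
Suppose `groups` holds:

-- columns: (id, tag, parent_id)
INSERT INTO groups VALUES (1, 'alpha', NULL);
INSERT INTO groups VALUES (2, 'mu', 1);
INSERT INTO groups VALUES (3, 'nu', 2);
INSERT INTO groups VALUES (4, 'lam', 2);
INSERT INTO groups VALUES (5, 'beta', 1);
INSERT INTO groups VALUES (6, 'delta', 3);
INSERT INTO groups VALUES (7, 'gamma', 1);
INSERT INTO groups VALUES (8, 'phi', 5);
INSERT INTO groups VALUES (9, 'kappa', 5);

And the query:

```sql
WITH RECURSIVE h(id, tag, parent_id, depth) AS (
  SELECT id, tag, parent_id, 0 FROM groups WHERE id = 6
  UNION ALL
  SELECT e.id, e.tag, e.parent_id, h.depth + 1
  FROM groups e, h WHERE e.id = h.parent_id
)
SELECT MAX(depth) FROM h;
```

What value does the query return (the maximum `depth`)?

3

Base: id=6 (delta), parent_id=3, depth 0.
Iteration 1: join on id=3 -> nu (id 3, parent_id=2, depth 1).
Iteration 2: join on id=2 -> mu (id 2, parent_id=1, depth 2).
Iteration 3: join on id=1 -> alpha (id 1, parent_id=NULL, depth 3).
Iteration 4: parent_id is NULL; no match; recursion stops.
depth values: 0, 1, 2, 3; the maximum is 3.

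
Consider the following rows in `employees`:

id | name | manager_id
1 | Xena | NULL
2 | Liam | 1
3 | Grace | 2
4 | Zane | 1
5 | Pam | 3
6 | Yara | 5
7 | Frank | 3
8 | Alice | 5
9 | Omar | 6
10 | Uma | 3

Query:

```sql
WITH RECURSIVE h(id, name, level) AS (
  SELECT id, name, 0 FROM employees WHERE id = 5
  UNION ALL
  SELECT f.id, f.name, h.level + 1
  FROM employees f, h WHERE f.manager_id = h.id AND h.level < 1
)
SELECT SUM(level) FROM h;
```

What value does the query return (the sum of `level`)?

Base: id=5 (Pam) at level 0.
Iteration 1: rows with manager_id in {5} -> Yara (id 6, level 1), Alice (id 8, level 1).
Iteration 2: level < 1 fails for all current rows; recursion stops.
SUM(level) = 0 + 1 + 1 = 2.

2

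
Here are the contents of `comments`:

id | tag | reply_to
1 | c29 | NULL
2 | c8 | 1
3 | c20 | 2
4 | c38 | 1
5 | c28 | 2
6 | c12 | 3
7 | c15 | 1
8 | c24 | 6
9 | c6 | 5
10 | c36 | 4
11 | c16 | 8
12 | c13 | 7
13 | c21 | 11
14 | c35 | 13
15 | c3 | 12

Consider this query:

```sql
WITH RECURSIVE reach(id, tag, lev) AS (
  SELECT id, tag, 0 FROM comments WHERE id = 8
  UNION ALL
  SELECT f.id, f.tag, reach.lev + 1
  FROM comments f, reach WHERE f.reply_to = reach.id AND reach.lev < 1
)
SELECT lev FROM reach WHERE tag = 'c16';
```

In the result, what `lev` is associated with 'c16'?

Base: id=8 (c24) at lev 0.
Iteration 1: rows with reply_to in {8} -> c16 (id 11, lev 1).
Iteration 2: lev < 1 fails for all current rows; recursion stops.

1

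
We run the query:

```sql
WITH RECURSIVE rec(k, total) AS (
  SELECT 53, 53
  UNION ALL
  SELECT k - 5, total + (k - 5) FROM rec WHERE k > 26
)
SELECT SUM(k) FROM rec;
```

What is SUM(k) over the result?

Base: k=53, total=53.
Iteration 1: 53 > 26 holds -> k = 53 - 5 = 48, total = 53 + 48 = 101.
Iteration 2: 48 > 26 holds -> k = 48 - 5 = 43, total = 101 + 43 = 144.
Iteration 3: 43 > 26 holds -> k = 43 - 5 = 38, total = 144 + 38 = 182.
Iteration 4: 38 > 26 holds -> k = 38 - 5 = 33, total = 182 + 33 = 215.
Iteration 5: 33 > 26 holds -> k = 33 - 5 = 28, total = 215 + 28 = 243.
Iteration 6: 28 > 26 holds -> k = 28 - 5 = 23, total = 243 + 23 = 266.
Iteration 7: 23 > 26 fails; recursion stops.
SUM(k) = 53 + 48 + 43 + 38 + 33 + 28 + 23 = 266.

266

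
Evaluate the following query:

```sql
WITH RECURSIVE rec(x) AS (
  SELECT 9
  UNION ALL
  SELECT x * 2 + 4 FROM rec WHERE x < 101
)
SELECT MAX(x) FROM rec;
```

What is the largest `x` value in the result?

Base: x=9.
Iteration 1: 9 < 101 holds -> x = 9 * 2 + 4 = 22.
Iteration 2: 22 < 101 holds -> x = 22 * 2 + 4 = 48.
Iteration 3: 48 < 101 holds -> x = 48 * 2 + 4 = 100.
Iteration 4: 100 < 101 holds -> x = 100 * 2 + 4 = 204.
Iteration 5: 204 < 101 fails; recursion stops.
x values: 9, 22, 48, 100, 204; the maximum is 204.

204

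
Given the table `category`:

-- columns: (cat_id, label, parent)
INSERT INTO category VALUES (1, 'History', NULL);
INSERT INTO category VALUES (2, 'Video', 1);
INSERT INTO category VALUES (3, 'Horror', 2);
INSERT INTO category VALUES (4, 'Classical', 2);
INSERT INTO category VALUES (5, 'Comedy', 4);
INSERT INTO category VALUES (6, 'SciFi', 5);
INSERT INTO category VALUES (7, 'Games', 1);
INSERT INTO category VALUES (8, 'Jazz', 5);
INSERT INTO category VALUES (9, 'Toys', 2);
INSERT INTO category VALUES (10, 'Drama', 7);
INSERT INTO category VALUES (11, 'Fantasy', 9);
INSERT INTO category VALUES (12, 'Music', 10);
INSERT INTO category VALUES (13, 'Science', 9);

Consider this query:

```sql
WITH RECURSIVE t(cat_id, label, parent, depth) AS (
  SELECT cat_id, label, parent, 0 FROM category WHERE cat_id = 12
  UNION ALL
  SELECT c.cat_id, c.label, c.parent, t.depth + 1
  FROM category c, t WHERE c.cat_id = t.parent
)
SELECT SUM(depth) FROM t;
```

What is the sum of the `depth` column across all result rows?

Base: cat_id=12 (Music), parent=10, depth 0.
Iteration 1: join on cat_id=10 -> Drama (id 10, parent=7, depth 1).
Iteration 2: join on cat_id=7 -> Games (id 7, parent=1, depth 2).
Iteration 3: join on cat_id=1 -> History (id 1, parent=NULL, depth 3).
Iteration 4: parent is NULL; no match; recursion stops.
SUM(depth) = 0 + 1 + 2 + 3 = 6.

6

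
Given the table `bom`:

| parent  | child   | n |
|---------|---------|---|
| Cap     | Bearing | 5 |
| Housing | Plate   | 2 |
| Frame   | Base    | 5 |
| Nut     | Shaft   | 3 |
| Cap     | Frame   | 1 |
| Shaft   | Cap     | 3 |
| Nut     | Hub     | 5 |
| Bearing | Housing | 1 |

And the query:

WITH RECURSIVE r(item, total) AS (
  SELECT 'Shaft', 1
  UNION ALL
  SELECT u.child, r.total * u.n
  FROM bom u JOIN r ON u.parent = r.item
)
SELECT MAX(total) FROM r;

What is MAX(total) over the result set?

Base: (Shaft, total=1).
Iteration 1: components of {Shaft} -> Cap = 1*3 = 3.
Iteration 2: components of {Cap} -> Bearing = 3*5 = 15, Frame = 3*1 = 3.
Iteration 3: components of {Bearing,Frame} -> Base = 3*5 = 15, Housing = 15*1 = 15.
Iteration 4: components of {Base,Housing} -> Plate = 15*2 = 30.
Iteration 5: no further components; recursion stops.
total values: 1, 3, 15, 3, 15, 15, 30; the maximum is 30.

30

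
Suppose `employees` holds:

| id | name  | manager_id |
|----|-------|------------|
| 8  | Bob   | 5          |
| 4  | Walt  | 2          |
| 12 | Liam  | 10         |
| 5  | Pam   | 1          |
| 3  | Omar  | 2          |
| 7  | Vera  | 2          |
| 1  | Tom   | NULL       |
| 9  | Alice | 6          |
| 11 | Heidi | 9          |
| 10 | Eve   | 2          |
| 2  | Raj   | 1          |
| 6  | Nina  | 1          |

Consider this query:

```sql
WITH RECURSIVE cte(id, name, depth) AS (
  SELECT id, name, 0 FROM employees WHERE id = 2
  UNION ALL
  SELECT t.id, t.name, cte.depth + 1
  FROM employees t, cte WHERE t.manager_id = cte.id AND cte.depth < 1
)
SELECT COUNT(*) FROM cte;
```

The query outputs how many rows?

5

Base: id=2 (Raj) at depth 0.
Iteration 1: rows with manager_id in {2} -> Omar (id 3, depth 1), Walt (id 4, depth 1), Vera (id 7, depth 1), Eve (id 10, depth 1).
Iteration 2: depth < 1 fails for all current rows; recursion stops.
Total rows emitted: 5.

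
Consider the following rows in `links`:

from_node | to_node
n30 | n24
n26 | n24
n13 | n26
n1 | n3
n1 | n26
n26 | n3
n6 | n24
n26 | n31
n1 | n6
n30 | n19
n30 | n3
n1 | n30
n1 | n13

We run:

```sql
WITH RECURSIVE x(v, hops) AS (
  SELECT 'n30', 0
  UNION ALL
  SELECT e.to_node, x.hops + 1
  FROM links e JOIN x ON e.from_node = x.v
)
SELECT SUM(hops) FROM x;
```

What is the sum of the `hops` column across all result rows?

Base: (n30, hops=0).
Iteration 1: edges from {n30} -> (n19, hops=1), (n24, hops=1), (n3, hops=1).
Iteration 2: no outgoing edges from {n19,n24,n3}; recursion stops.
SUM(hops) = 0 + 1 + 1 + 1 = 3.

3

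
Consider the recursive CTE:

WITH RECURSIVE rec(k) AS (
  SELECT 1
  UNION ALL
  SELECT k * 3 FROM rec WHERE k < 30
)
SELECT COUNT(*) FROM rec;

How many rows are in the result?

5

Base: k=1.
Iteration 1: 1 < 30 holds -> k = 1 * 3 = 3.
Iteration 2: 3 < 30 holds -> k = 3 * 3 = 9.
Iteration 3: 9 < 30 holds -> k = 9 * 3 = 27.
Iteration 4: 27 < 30 holds -> k = 27 * 3 = 81.
Iteration 5: 81 < 30 fails; recursion stops.
Total rows emitted: 5.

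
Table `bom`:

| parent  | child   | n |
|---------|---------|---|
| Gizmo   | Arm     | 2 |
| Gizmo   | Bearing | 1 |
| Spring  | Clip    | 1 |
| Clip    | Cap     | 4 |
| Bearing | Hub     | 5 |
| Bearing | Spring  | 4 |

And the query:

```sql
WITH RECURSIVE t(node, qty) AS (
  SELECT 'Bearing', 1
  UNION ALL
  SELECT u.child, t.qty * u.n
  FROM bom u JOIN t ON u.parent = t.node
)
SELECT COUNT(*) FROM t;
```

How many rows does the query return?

5

Base: (Bearing, qty=1).
Iteration 1: components of {Bearing} -> Hub = 1*5 = 5, Spring = 1*4 = 4.
Iteration 2: components of {Hub,Spring} -> Clip = 4*1 = 4.
Iteration 3: components of {Clip} -> Cap = 4*4 = 16.
Iteration 4: no further components; recursion stops.
Total rows emitted: 5.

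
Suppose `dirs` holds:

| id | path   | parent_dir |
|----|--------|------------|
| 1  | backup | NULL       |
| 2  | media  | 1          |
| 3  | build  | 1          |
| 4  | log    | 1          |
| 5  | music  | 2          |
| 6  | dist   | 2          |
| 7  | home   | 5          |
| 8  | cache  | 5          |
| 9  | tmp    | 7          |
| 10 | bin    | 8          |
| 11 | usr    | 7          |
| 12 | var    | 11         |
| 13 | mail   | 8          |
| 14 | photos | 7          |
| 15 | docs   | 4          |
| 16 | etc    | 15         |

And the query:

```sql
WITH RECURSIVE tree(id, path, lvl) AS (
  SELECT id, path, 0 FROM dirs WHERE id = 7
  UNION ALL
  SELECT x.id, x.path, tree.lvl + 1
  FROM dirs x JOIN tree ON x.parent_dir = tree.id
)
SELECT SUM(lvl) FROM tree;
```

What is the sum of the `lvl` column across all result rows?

5

Base: id=7 (home) at lvl 0.
Iteration 1: rows with parent_dir in {7} -> tmp (id 9, lvl 1), usr (id 11, lvl 1), photos (id 14, lvl 1).
Iteration 2: rows with parent_dir in {9,11,14} -> var (id 12, lvl 2).
Iteration 3: no rows with parent_dir in {12}; recursion stops.
SUM(lvl) = 0 + 1 + 1 + 1 + 2 = 5.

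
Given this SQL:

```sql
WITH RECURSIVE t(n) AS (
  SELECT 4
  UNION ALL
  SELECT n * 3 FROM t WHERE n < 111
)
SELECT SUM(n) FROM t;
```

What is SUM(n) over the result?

484

Base: n=4.
Iteration 1: 4 < 111 holds -> n = 4 * 3 = 12.
Iteration 2: 12 < 111 holds -> n = 12 * 3 = 36.
Iteration 3: 36 < 111 holds -> n = 36 * 3 = 108.
Iteration 4: 108 < 111 holds -> n = 108 * 3 = 324.
Iteration 5: 324 < 111 fails; recursion stops.
SUM(n) = 4 + 12 + 36 + 108 + 324 = 484.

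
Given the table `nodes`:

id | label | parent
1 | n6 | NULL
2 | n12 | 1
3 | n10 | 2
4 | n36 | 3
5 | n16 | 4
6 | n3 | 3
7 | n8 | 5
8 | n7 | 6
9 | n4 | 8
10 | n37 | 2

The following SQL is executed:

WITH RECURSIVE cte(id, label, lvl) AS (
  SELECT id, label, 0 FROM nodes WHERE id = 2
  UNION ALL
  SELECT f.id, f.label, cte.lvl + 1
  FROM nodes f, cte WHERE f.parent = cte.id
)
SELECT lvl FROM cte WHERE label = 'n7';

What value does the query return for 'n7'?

Base: id=2 (n12) at lvl 0.
Iteration 1: rows with parent in {2} -> n10 (id 3, lvl 1), n37 (id 10, lvl 1).
Iteration 2: rows with parent in {3,10} -> n36 (id 4, lvl 2), n3 (id 6, lvl 2).
Iteration 3: rows with parent in {4,6} -> n16 (id 5, lvl 3), n7 (id 8, lvl 3).
Iteration 4: rows with parent in {5,8} -> n8 (id 7, lvl 4), n4 (id 9, lvl 4).
Iteration 5: no rows with parent in {7,9}; recursion stops.

3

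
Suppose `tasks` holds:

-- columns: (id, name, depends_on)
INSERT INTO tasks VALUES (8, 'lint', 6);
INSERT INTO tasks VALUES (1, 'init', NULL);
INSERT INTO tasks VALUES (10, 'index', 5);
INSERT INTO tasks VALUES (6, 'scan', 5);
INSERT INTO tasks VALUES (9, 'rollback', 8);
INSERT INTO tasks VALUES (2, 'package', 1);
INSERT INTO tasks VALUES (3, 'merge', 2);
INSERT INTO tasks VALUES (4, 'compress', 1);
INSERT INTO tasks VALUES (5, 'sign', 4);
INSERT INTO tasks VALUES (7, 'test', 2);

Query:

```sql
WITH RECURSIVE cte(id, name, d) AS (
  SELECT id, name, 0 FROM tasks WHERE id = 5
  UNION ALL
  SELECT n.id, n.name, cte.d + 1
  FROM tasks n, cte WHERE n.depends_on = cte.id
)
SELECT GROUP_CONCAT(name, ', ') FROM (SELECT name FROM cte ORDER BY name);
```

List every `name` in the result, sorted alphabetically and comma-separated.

Base: id=5 (sign) at d 0.
Iteration 1: rows with depends_on in {5} -> scan (id 6, d 1), index (id 10, d 1).
Iteration 2: rows with depends_on in {6,10} -> lint (id 8, d 2).
Iteration 3: rows with depends_on in {8} -> rollback (id 9, d 3).
Iteration 4: no rows with depends_on in {9}; recursion stops.

index, lint, rollback, scan, sign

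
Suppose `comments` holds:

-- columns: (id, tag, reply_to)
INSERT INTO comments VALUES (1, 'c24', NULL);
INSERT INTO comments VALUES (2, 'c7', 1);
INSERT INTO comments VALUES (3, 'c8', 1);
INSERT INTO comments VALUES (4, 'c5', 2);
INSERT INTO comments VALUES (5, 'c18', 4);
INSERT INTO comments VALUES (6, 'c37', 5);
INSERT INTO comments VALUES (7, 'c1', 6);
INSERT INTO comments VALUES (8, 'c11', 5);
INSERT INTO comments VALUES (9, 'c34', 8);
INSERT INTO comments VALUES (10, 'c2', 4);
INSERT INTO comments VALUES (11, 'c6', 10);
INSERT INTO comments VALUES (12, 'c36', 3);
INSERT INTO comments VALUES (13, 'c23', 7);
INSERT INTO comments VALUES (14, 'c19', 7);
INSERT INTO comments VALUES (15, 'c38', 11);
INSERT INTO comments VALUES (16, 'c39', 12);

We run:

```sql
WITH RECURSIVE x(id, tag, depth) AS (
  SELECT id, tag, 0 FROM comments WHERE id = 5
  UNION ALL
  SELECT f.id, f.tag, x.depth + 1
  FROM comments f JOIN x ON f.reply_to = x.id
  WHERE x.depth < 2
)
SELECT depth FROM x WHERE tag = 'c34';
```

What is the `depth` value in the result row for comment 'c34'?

2

Base: id=5 (c18) at depth 0.
Iteration 1: rows with reply_to in {5} -> c37 (id 6, depth 1), c11 (id 8, depth 1).
Iteration 2: rows with reply_to in {6,8} -> c1 (id 7, depth 2), c34 (id 9, depth 2).
Iteration 3: depth < 2 fails for all current rows; recursion stops.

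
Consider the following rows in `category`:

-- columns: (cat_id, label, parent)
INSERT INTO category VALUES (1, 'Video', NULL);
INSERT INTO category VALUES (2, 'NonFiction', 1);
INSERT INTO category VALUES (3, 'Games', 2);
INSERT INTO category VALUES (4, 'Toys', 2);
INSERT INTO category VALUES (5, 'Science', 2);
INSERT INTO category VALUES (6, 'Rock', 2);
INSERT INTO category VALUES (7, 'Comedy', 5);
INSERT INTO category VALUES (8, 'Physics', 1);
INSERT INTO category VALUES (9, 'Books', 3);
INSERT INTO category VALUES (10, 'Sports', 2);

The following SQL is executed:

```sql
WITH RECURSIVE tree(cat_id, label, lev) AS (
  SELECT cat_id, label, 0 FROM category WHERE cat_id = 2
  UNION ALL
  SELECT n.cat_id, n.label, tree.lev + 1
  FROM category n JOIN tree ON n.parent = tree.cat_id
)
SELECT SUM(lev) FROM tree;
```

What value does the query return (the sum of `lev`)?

Base: cat_id=2 (NonFiction) at lev 0.
Iteration 1: rows with parent in {2} -> Games (id 3, lev 1), Toys (id 4, lev 1), Science (id 5, lev 1), Rock (id 6, lev 1), Sports (id 10, lev 1).
Iteration 2: rows with parent in {3,4,5,6,10} -> Comedy (id 7, lev 2), Books (id 9, lev 2).
Iteration 3: no rows with parent in {7,9}; recursion stops.
SUM(lev) = 0 + 1 + 1 + 1 + 1 + 1 + 2 + 2 = 9.

9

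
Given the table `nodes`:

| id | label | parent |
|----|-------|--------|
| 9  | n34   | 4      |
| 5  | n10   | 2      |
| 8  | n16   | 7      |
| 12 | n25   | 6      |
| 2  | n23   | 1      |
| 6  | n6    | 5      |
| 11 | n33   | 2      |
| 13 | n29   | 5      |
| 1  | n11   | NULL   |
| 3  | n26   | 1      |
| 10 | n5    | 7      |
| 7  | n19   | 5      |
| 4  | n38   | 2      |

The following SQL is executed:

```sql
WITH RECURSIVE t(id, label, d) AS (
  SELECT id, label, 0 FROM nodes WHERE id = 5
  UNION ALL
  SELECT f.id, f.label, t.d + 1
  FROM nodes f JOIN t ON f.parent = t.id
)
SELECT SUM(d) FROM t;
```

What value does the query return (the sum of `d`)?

Base: id=5 (n10) at d 0.
Iteration 1: rows with parent in {5} -> n6 (id 6, d 1), n19 (id 7, d 1), n29 (id 13, d 1).
Iteration 2: rows with parent in {6,7,13} -> n16 (id 8, d 2), n5 (id 10, d 2), n25 (id 12, d 2).
Iteration 3: no rows with parent in {8,10,12}; recursion stops.
SUM(d) = 0 + 1 + 1 + 1 + 2 + 2 + 2 = 9.

9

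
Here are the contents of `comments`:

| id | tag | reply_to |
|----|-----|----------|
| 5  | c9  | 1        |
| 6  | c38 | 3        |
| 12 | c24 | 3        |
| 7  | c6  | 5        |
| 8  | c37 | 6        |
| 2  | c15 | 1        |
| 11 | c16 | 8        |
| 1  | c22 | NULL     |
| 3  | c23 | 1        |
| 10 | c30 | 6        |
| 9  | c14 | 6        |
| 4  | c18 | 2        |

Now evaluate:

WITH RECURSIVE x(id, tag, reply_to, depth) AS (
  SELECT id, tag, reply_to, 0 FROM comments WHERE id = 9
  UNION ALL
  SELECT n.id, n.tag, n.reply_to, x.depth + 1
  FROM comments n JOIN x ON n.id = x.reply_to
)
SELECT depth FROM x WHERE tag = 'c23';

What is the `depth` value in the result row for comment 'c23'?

Base: id=9 (c14), reply_to=6, depth 0.
Iteration 1: join on id=6 -> c38 (id 6, reply_to=3, depth 1).
Iteration 2: join on id=3 -> c23 (id 3, reply_to=1, depth 2).
Iteration 3: join on id=1 -> c22 (id 1, reply_to=NULL, depth 3).
Iteration 4: reply_to is NULL; no match; recursion stops.

2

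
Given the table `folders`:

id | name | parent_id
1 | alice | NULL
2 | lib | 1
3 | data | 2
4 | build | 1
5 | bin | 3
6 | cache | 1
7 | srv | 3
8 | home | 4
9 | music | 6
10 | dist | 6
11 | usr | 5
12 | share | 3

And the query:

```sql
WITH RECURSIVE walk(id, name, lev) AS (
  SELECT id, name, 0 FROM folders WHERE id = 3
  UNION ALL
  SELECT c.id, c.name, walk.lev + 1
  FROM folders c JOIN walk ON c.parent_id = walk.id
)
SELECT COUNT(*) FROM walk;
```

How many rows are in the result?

5

Base: id=3 (data) at lev 0.
Iteration 1: rows with parent_id in {3} -> bin (id 5, lev 1), srv (id 7, lev 1), share (id 12, lev 1).
Iteration 2: rows with parent_id in {5,7,12} -> usr (id 11, lev 2).
Iteration 3: no rows with parent_id in {11}; recursion stops.
Total rows emitted: 5.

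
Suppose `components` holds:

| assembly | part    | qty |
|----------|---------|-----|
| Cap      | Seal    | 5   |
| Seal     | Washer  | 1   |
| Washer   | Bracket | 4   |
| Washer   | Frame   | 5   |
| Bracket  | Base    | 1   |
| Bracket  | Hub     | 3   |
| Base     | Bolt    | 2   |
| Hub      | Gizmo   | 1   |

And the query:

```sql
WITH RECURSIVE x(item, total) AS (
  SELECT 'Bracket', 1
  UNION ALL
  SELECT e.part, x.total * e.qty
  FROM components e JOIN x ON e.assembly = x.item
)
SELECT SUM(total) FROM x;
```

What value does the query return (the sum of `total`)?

Base: (Bracket, total=1).
Iteration 1: components of {Bracket} -> Base = 1*1 = 1, Hub = 1*3 = 3.
Iteration 2: components of {Base,Hub} -> Bolt = 1*2 = 2, Gizmo = 3*1 = 3.
Iteration 3: no further components; recursion stops.
SUM(total) = 1 + 1 + 3 + 2 + 3 = 10.

10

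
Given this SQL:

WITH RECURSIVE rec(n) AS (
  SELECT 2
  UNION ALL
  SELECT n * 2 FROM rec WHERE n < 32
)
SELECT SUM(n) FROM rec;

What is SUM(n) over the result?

62

Base: n=2.
Iteration 1: 2 < 32 holds -> n = 2 * 2 = 4.
Iteration 2: 4 < 32 holds -> n = 4 * 2 = 8.
Iteration 3: 8 < 32 holds -> n = 8 * 2 = 16.
Iteration 4: 16 < 32 holds -> n = 16 * 2 = 32.
Iteration 5: 32 < 32 fails; recursion stops.
SUM(n) = 2 + 4 + 8 + 16 + 32 = 62.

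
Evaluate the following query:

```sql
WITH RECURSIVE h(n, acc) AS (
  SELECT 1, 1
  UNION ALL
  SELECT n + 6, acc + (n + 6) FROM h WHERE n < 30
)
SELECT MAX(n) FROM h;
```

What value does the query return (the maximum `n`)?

Base: n=1, acc=1.
Iteration 1: 1 < 30 holds -> n = 1 + 6 = 7, acc = 1 + 7 = 8.
Iteration 2: 7 < 30 holds -> n = 7 + 6 = 13, acc = 8 + 13 = 21.
Iteration 3: 13 < 30 holds -> n = 13 + 6 = 19, acc = 21 + 19 = 40.
Iteration 4: 19 < 30 holds -> n = 19 + 6 = 25, acc = 40 + 25 = 65.
Iteration 5: 25 < 30 holds -> n = 25 + 6 = 31, acc = 65 + 31 = 96.
Iteration 6: 31 < 30 fails; recursion stops.
n values: 1, 7, 13, 19, 25, 31; the maximum is 31.

31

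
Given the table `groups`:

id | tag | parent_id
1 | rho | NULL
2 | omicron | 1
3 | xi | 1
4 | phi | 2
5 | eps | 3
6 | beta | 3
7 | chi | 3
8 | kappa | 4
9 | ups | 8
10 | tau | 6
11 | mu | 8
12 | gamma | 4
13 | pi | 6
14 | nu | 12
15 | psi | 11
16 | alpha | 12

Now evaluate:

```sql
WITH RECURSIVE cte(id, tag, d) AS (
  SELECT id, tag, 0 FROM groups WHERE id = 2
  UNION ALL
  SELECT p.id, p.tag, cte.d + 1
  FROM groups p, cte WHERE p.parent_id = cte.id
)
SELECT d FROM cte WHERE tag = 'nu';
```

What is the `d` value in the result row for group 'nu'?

Base: id=2 (omicron) at d 0.
Iteration 1: rows with parent_id in {2} -> phi (id 4, d 1).
Iteration 2: rows with parent_id in {4} -> kappa (id 8, d 2), gamma (id 12, d 2).
Iteration 3: rows with parent_id in {8,12} -> ups (id 9, d 3), mu (id 11, d 3), nu (id 14, d 3), alpha (id 16, d 3).
Iteration 4: rows with parent_id in {9,11,14,16} -> psi (id 15, d 4).
Iteration 5: no rows with parent_id in {15}; recursion stops.

3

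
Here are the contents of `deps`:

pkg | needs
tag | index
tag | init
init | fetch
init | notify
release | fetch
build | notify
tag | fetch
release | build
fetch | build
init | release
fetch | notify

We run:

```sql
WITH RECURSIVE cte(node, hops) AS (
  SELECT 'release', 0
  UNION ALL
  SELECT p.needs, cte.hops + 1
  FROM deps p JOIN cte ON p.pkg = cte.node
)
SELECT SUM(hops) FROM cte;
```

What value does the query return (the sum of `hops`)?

Base: (release, hops=0).
Iteration 1: edges from {release} -> (build, hops=1), (fetch, hops=1).
Iteration 2: edges from {build,fetch} -> (build, hops=2), (notify, hops=2) x2. [UNION ALL keeps all 3 new rows, including repeats]
Iteration 3: edges from {build,notify} -> (notify, hops=3).
Iteration 4: no outgoing edges from {notify}; recursion stops.
SUM(hops) = 0 + 1 + 1 + 2 + 2 + 2 + 3 = 11.

11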